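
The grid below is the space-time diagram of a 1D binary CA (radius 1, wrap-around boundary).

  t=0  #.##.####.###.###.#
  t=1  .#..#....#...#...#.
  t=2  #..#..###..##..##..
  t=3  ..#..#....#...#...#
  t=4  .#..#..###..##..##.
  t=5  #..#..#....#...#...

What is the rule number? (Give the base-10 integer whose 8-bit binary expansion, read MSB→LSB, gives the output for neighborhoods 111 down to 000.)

35

  nb ###: next=.  (t=0,i=6, bit7=0)
  nb ##.: next=.  (t=0,i=0, bit6=0)
  nb #.#: next=#  (t=0,i=1, bit5=1)
  nb #..: next=.  (t=1,i=2, bit4=0)
  nb .##: next=.  (t=0,i=2, bit3=0)
  nb .#.: next=.  (t=1,i=1, bit2=0)
  nb ..#: next=#  (t=1,i=0, bit1=1)
  nb ...: next=#  (t=1,i=6, bit0=1)
  bits 00100011 = 35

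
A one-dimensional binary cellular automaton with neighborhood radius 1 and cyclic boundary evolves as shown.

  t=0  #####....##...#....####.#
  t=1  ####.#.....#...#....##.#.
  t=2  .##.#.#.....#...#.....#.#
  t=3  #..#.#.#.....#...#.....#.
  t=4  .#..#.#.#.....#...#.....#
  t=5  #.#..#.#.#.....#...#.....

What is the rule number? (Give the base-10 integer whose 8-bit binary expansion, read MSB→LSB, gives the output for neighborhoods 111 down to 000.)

  ### -> #   bit 7 = 1  t=0,i=0
  ##. -> .   bit 6 = 0  t=0,i=4
  #.# -> #   bit 5 = 1  t=0,i=23
  #.. -> #   bit 4 = 1  t=0,i=5
  .## -> .   bit 3 = 0  t=0,i=9
  .#. -> .   bit 2 = 0  t=0,i=14
  ..# -> .   bit 1 = 0  t=0,i=8
  ... -> .   bit 0 = 0  t=0,i=6
  bits 10110000 = 176

176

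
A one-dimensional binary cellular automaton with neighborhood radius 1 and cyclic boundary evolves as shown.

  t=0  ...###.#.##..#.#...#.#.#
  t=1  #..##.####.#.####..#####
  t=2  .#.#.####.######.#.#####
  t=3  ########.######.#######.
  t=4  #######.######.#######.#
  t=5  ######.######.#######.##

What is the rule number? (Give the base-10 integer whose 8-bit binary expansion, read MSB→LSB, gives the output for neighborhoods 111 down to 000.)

188

  ### -> #   bit 7 = 1  t=0,i=4
  ##. -> .   bit 6 = 0  t=0,i=5
  #.# -> #   bit 5 = 1  t=0,i=6
  #.. -> #   bit 4 = 1  t=0,i=0
  .## -> #   bit 3 = 1  t=0,i=3
  .#. -> #   bit 2 = 1  t=0,i=7
  ..# -> .   bit 1 = 0  t=0,i=2
  ... -> .   bit 0 = 0  t=0,i=1
  bits 10111100 = 188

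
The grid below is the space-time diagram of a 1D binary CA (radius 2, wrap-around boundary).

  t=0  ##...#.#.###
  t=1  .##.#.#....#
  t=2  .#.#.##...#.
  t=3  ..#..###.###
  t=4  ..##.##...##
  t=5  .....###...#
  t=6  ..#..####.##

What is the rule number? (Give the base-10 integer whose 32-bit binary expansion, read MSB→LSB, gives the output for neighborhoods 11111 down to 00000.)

  [31] ##### => #  t=0,i=11
  [30] ####. => .  t=0,i=0
  [29] ###.# => .  t=3,i=7
  [28] ###.. => #  t=0,i=1
  [27] ##.## => .  t=3,i=8
  [26] ##.#. => #  t=1,i=3
  [25] ##..# => .  t=3,i=0
  [24] ##... => #  t=0,i=2
  [23] #.### => .  t=0,i=9
  [22] #.##. => #  t=1,i=1
  [21] #.#.# => .  t=0,i=7
  [20] #.#.. => #  t=1,i=6
  [19] #..## => .  t=3,i=4
  [18] #..#. => .  t=2,i=0
  [17] #...# => .  t=0,i=3
  [16] #.... => .  t=1,i=8
  [15] .#### => .  t=0,i=10
  [14] .###. => #  t=3,i=6
  [13] .##.# => .  t=1,i=2
  [12] .##.. => #  t=2,i=6
  [11] .#.## => .  t=0,i=8
  [10] .#.#. => #  t=0,i=6
  [9] .#..# => #  t=2,i=11
  [8] .#... => .  t=1,i=7
  [7] ..### => #  t=3,i=5
  [6] ..##. => .  t=4,i=2
  [5] ..#.# => .  t=0,i=5
  [4] ..#.. => #  t=2,i=10
  [3] ...## => .  t=4,i=9
  [2] ...#. => #  t=0,i=4
  [1] ....# => .  t=1,i=9
  [0] ..... => #  t=5,i=2
  bits 10010101010100000101011010010101 = 2505070229

2505070229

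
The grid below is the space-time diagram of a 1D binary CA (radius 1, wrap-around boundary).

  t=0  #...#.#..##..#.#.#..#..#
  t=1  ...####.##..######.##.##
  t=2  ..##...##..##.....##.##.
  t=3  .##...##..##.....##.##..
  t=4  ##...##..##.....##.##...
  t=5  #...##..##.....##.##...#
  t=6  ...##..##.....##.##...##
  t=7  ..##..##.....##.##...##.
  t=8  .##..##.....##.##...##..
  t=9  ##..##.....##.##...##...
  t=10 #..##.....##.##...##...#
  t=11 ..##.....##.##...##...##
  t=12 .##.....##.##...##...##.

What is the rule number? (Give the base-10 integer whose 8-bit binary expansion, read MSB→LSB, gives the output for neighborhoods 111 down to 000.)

  ###|.  b7=0 t=1,i=4
  ##.|.  b6=0 t=0,i=0
  #.#|#  b5=1 t=0,i=5
  #..|.  b4=0 t=0,i=1
  .##|#  b3=1 t=0,i=9
  .#.|#  b2=1 t=0,i=4
  ..#|#  b1=1 t=0,i=3
  ...|.  b0=0 t=0,i=2
  bits 00101110 = 46

46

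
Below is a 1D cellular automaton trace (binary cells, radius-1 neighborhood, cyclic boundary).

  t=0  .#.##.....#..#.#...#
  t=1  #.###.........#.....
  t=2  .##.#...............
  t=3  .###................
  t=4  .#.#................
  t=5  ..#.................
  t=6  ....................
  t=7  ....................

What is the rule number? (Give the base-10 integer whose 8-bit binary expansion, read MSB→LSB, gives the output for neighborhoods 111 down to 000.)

104

  [7] ### => .  t=1,i=3
  [6] ##. => #  t=0,i=4
  [5] #.# => #  t=0,i=0
  [4] #.. => .  t=0,i=5
  [3] .## => #  t=0,i=3
  [2] .#. => .  t=0,i=1
  [1] ..# => .  t=0,i=9
  [0] ... => .  t=0,i=6
  bits 01101000 = 104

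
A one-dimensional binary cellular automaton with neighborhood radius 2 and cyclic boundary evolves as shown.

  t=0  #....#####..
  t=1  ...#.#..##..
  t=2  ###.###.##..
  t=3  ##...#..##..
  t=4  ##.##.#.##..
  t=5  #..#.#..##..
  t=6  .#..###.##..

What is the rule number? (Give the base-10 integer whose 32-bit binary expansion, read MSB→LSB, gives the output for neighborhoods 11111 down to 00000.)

1414682311

  #####|.  b31=0 t=0,i=7
  ####.|#  b30=1 t=0,i=8
  ###.#|.  b29=0 t=2,i=2
  ###..|#  b28=1 t=0,i=9
  ##.##|.  b27=0 t=2,i=3
  ##.#.|#  b26=1 t=4,i=5
  ##..#|.  b25=0 t=0,i=10
  ##...|.  b24=0 t=1,i=10
  #.###|.  b23=0 t=2,i=4
  #.##.|#  b22=1 t=2,i=8
  #.#.#|.  b21=0 t=4,i=6
  #.#..|#  b20=1 t=1,i=5
  #..##|.  b19=0 t=1,i=7
  #..#.|.  b18=0 t=0,i=11
  #...#|#  b17=1 t=3,i=3
  #....|.  b16=0 t=0,i=2
  .####|.  b15=0 t=0,i=6
  .###.|#  b14=1 t=2,i=1
  .##.#|.  b13=0 t=4,i=1
  .##..|#  b12=1 t=1,i=9
  .#.##|.  b11=0 t=4,i=7
  .#.#.|#  b10=1 t=1,i=4
  .#..#|#  b9=1 t=1,i=6
  .#...|.  b8=0 t=0,i=1
  ..###|#  b7=1 t=0,i=5
  ..##.|#  b6=1 t=1,i=8
  ..#.#|.  b5=0 t=1,i=3
  ..#..|.  b4=0 t=0,i=0
  ...##|.  b3=0 t=0,i=4
  ...#.|#  b2=1 t=1,i=2
  ....#|#  b1=1 t=0,i=3
  .....|#  b0=1 t=1,i=0
  bits 01010100010100100101011011000111 = 1414682311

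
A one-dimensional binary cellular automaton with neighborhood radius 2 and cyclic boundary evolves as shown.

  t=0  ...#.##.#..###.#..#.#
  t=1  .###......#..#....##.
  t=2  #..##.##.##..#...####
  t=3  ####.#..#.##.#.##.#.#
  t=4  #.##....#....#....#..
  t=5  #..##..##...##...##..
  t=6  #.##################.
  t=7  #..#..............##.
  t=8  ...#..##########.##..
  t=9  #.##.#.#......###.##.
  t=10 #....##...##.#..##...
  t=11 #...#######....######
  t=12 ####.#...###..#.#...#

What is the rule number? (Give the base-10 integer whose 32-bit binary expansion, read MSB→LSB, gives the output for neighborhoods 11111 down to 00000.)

2066388093

  #####|.  b31=0 t=2,i=19
  ####.|#  b30=1 t=2,i=20
  ###.#|#  b29=1 t=0,i=13
  ###..|#  b28=1 t=1,i=3
  ##.##|#  b27=1 t=2,i=5
  ##.#.|.  b26=0 t=0,i=7
  ##..#|#  b25=1 t=1,i=20
  ##...|#  b24=1 t=1,i=4
  #.###|.  b23=0 t=3,i=20
  #.##.|.  b22=0 t=0,i=5
  #.#.#|#  b21=1 t=3,i=13
  #.#..|.  b20=0 t=0,i=8
  #..##|#  b19=1 t=0,i=10
  #..#.|.  b18=0 t=0,i=17
  #...#|#  b17=1 t=0,i=1
  #....|.  b16=0 t=1,i=5
  .####|#  b15=1 t=2,i=18
  .###.|.  b14=0 t=0,i=12
  .##.#|.  b13=0 t=0,i=6
  .##..|#  b12=1 t=1,i=19
  .#.##|.  b11=0 t=0,i=4
  .#.#.|#  b10=1 t=0,i=19
  .#..#|.  b9=0 t=0,i=9
  .#...|.  b8=0 t=0,i=0
  ..###|.  b7=0 t=0,i=11
  ..##.|#  b6=1 t=1,i=18
  ..#.#|#  b5=1 t=0,i=3
  ..#..|#  b4=1 t=1,i=10
  ...##|#  b3=1 t=1,i=17
  ...#.|#  b2=1 t=0,i=2
  ....#|.  b1=0 t=1,i=8
  .....|#  b0=1 t=1,i=6
  bits 01111011001010101001010001111101 = 2066388093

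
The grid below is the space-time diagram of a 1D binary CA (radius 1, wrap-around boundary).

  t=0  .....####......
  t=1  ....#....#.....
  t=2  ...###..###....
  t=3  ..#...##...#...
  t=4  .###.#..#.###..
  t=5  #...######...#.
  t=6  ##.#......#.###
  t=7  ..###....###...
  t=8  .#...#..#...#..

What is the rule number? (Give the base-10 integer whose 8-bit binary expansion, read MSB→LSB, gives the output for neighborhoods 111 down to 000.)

54

  ###|.  b7=0 t=0,i=6
  ##.|.  b6=0 t=0,i=8
  #.#|#  b5=1 t=4,i=4
  #..|#  b4=1 t=0,i=9
  .##|.  b3=0 t=0,i=5
  .#.|#  b2=1 t=1,i=4
  ..#|#  b1=1 t=0,i=4
  ...|.  b0=0 t=0,i=0
  bits 00110110 = 54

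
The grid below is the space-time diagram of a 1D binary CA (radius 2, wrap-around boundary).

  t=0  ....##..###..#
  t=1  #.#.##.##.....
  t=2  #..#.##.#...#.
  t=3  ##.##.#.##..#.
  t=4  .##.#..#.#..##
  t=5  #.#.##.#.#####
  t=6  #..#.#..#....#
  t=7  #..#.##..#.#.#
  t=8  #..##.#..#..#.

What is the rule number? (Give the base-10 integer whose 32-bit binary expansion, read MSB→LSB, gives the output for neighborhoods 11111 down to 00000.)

  ##### -> .   bit 31 = 0  t=5,i=11
  ####. -> #   bit 30 = 1  t=5,i=13
  ###.# -> #   bit 29 = 1  t=5,i=0
  ###.. -> .   bit 28 = 0  t=0,i=10
  ##.## -> #   bit 27 = 1  t=1,i=6
  ##.#. -> .   bit 26 = 0  t=2,i=7
  ##..# -> .   bit 25 = 0  t=0,i=6
  ##... -> .   bit 24 = 0  t=1,i=9
  #.### -> .   bit 23 = 0  t=5,i=9
  #.##. -> .   bit 22 = 0  t=1,i=4
  #.#.# -> .   bit 21 = 0  t=1,i=2
  #.#.. -> #   bit 20 = 1  t=2,i=0
  #..## -> #   bit 19 = 1  t=0,i=7
  #..#. -> .   bit 18 = 0  t=0,i=12
  #...# -> .   bit 17 = 0  t=2,i=10
  #.... -> .   bit 16 = 0  t=0,i=1
  .#### -> .   bit 15 = 0  t=5,i=10
  .###. -> .   bit 14 = 0  t=0,i=9
  .##.# -> #   bit 13 = 1  t=1,i=5
  .##.. -> #   bit 12 = 1  t=0,i=5
  .#.## -> #   bit 11 = 1  t=1,i=3
  .#.#. -> .   bit 10 = 0  t=1,i=1
  .#..# -> #   bit 9 = 1  t=2,i=1
  .#... -> #   bit 8 = 1  t=0,i=0
  ..### -> #   bit 7 = 1  t=0,i=8
  ..##. -> #   bit 6 = 1  t=0,i=4
  ..#.# -> #   bit 5 = 1  t=1,i=0
  ..#.. -> .   bit 4 = 0  t=0,i=13
  ...## -> .   bit 3 = 0  t=0,i=3
  ...#. -> .   bit 2 = 0  t=1,i=13
  ....# -> #   bit 1 = 1  t=0,i=2
  ..... -> .   bit 0 = 0  t=1,i=11
  bits 01101000000110000011101111100010 = 1746418658

1746418658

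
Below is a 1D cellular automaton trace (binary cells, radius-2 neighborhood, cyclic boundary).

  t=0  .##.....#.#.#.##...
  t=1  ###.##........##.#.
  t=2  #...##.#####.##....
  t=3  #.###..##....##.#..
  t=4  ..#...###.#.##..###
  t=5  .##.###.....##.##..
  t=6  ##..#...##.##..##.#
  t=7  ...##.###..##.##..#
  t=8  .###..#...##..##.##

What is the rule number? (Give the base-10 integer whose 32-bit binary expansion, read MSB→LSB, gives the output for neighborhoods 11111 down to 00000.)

  #####|.  b31=0 t=2,i=9
  ####.|.  b30=0 t=2,i=10
  ###.#|.  b29=0 t=1,i=2
  ###..|.  b28=0 t=3,i=4
  ##.##|.  b27=0 t=1,i=3
  ##.#.|.  b26=0 t=1,i=16
  ##..#|.  b25=0 t=3,i=5
  ##...|.  b24=0 t=0,i=3
  #.###|#  b23=1 t=1,i=0
  #.##.|#  b22=1 t=0,i=14
  #.#.#|.  b21=0 t=0,i=10
  #.#..|#  b20=1 t=3,i=16
  #..##|#  b19=1 t=3,i=6
  #..#.|#  b18=1 t=3,i=18
  #...#|#  b17=1 t=2,i=2
  #....|#  b16=1 t=0,i=4
  .####|#  b15=1 t=2,i=8
  .###.|.  b14=0 t=1,i=1
  .##.#|.  b13=0 t=1,i=15
  .##..|#  b12=1 t=0,i=2
  .#.##|.  b11=0 t=0,i=13
  .#.#.|.  b10=0 t=0,i=9
  .#..#|#  b9=1 t=3,i=17
  .#...|.  b8=0 t=2,i=1
  ..###|#  b7=1 t=4,i=6
  ..##.|#  b6=1 t=0,i=1
  ..#.#|.  b5=0 t=0,i=8
  ..#..|#  b4=1 t=2,i=0
  ...##|#  b3=1 t=0,i=0
  ...#.|.  b2=0 t=0,i=7
  ....#|.  b1=0 t=0,i=6
  .....|#  b0=1 t=0,i=5
  bits 00000000110111111001001011011001 = 14652121

14652121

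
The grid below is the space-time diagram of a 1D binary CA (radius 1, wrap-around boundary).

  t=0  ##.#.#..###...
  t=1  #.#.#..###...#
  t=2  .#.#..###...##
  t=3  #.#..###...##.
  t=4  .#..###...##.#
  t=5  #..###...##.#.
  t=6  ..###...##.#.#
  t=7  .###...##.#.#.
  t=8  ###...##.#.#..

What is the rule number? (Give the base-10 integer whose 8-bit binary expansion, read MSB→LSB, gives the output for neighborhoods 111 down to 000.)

  ### -> #   bit 7 = 1  t=0,i=9
  ##. -> .   bit 6 = 0  t=0,i=1
  #.# -> #   bit 5 = 1  t=0,i=2
  #.. -> .   bit 4 = 0  t=0,i=6
  .## -> #   bit 3 = 1  t=0,i=0
  .#. -> .   bit 2 = 0  t=0,i=3
  ..# -> #   bit 1 = 1  t=0,i=7
  ... -> .   bit 0 = 0  t=0,i=12
  bits 10101010 = 170

170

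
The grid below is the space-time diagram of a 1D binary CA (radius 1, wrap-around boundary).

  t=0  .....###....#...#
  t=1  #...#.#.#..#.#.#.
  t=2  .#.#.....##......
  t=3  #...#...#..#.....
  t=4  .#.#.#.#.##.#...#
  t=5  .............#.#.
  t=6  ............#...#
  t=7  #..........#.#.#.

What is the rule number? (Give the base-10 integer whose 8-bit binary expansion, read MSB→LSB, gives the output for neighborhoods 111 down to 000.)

  ### -> #   bit 7 = 1  t=0,i=6
  ##. -> .   bit 6 = 0  t=0,i=7
  #.# -> .   bit 5 = 0  t=1,i=5
  #.. -> #   bit 4 = 1  t=0,i=0
  .## -> .   bit 3 = 0  t=0,i=5
  .#. -> .   bit 2 = 0  t=0,i=12
  ..# -> #   bit 1 = 1  t=0,i=4
  ... -> .   bit 0 = 0  t=0,i=1
  bits 10010010 = 146

146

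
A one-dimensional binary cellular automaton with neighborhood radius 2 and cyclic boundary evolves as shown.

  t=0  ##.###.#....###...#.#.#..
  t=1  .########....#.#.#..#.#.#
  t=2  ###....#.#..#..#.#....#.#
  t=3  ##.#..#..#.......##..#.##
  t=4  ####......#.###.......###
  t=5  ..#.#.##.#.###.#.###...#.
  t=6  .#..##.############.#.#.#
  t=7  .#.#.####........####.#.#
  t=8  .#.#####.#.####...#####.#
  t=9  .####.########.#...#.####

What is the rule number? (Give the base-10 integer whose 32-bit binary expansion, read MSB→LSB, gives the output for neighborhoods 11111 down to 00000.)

  ##### -> .   bit 31 = 0  t=1,i=3
  ####. -> #   bit 30 = 1  t=1,i=7
  ###.# -> #   bit 29 = 1  t=0,i=5
  ###.. -> .   bit 28 = 0  t=0,i=14
  ##.## -> #   bit 27 = 1  t=0,i=2
  ##.#. -> #   bit 26 = 1  t=0,i=6
  ##..# -> .   bit 25 = 0  t=3,i=19
  ##... -> #   bit 24 = 1  t=0,i=15
  #.### -> #   bit 23 = 1  t=0,i=3
  #.##. -> .   bit 22 = 0  t=5,i=6
  #.#.# -> #   bit 21 = 1  t=0,i=20
  #.#.. -> #   bit 20 = 1  t=0,i=7
  #..## -> #   bit 19 = 1  t=0,i=24
  #..#. -> .   bit 18 = 0  t=1,i=19
  #...# -> .   bit 17 = 0  t=0,i=16
  #.... -> .   bit 16 = 0  t=0,i=9
  .#### -> #   bit 15 = 1  t=1,i=2
  .###. -> #   bit 14 = 1  t=0,i=4
  .##.# -> #   bit 13 = 1  t=0,i=1
  .##.. -> .   bit 12 = 0  t=3,i=18
  .#.## -> #   bit 11 = 1  t=1,i=0
  .#.#. -> .   bit 10 = 0  t=0,i=19
  .#..# -> .   bit 9 = 0  t=0,i=23
  .#... -> #   bit 8 = 1  t=0,i=8
  ..### -> .   bit 7 = 0  t=0,i=12
  ..##. -> .   bit 6 = 0  t=0,i=0
  ..#.# -> .   bit 5 = 0  t=0,i=18
  ..#.. -> .   bit 4 = 0  t=2,i=12
  ...## -> .   bit 3 = 0  t=0,i=11
  ...#. -> #   bit 2 = 1  t=0,i=17
  ....# -> .   bit 1 = 0  t=0,i=10
  ..... -> #   bit 0 = 1  t=3,i=12
  bits 01101101101110001110100100000101 = 1840834821

1840834821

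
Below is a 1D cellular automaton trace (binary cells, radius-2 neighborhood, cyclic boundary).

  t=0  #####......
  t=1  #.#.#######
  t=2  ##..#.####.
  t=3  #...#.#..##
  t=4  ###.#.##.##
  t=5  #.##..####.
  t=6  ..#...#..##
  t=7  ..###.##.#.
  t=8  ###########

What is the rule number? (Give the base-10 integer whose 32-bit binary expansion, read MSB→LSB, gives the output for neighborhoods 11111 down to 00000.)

  [31] ##### => #  t=0,i=2
  [30] ####. => .  t=0,i=3
  [29] ###.# => #  t=1,i=0
  [28] ###.. => #  t=0,i=4
  [27] ##.## => #  t=2,i=10
  [26] ##.#. => #  t=1,i=1
  [25] ##..# => .  t=2,i=2
  [24] ##... => #  t=0,i=5
  [23] #.### => #  t=1,i=4
  [22] #.##. => #  t=2,i=0
  [21] #.#.# => .  t=1,i=2
  [20] #.#.. => #  t=3,i=6
  [19] #..## => .  t=3,i=8
  [18] #..#. => .  t=2,i=3
  [17] #...# => #  t=3,i=2
  [16] #.... => #  t=0,i=6
  [15] .#### => .  t=0,i=1
  [14] .###. => #  t=3,i=10
  [13] .##.# => #  t=4,i=7
  [12] .##.. => .  t=2,i=1
  [11] .#.## => .  t=1,i=3
  [10] .#.#. => .  t=3,i=5
  [9] .#..# => #  t=3,i=7
  [8] .#... => #  t=6,i=3
  [7] ..### => #  t=0,i=0
  [6] ..##. => #  t=6,i=9
  [5] ..#.# => #  t=2,i=4
  [4] ..#.. => #  t=6,i=2
  [3] ...## => #  t=0,i=10
  [2] ...#. => .  t=3,i=3
  [1] ....# => #  t=0,i=9
  [0] ..... => #  t=0,i=7
  bits 10111101110100110110001111111011 = 3184747515

3184747515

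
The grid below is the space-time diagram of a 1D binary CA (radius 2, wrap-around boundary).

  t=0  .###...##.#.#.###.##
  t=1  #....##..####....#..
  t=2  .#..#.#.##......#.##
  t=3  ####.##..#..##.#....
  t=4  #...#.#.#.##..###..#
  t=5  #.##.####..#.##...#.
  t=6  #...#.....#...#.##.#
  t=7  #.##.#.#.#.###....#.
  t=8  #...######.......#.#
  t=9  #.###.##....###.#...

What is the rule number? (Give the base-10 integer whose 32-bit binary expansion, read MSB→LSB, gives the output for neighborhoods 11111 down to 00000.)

2352879501

  #####|#  b31=1 t=8,i=6
  ####.|.  b30=0 t=1,i=11
  ###.#|.  b29=0 t=0,i=16
  ###..|.  b28=0 t=0,i=3
  ##.##|#  b27=1 t=0,i=0
  ##.#.|#  b26=1 t=0,i=9
  ##..#|.  b25=0 t=1,i=7
  ##...|.  b24=0 t=0,i=4
  #.###|.  b23=0 t=0,i=1
  #.##.|.  b22=0 t=0,i=18
  #.#.#|#  b21=1 t=0,i=10
  #.#..|#  b20=1 t=2,i=1
  #..##|#  b19=1 t=1,i=8
  #..#.|#  b18=1 t=1,i=19
  #...#|#  b17=1 t=0,i=5
  #....|.  b16=0 t=1,i=2
  .####|.  b15=0 t=1,i=10
  .###.|.  b14=0 t=0,i=2
  .##.#|.  b13=0 t=0,i=8
  .##..|#  b12=1 t=1,i=6
  .#.##|.  b11=0 t=0,i=13
  .#.#.|#  b10=1 t=0,i=11
  .#..#|#  b9=1 t=1,i=18
  .#...|#  b8=1 t=1,i=1
  ..###|#  b7=1 t=1,i=9
  ..##.|.  b6=0 t=0,i=7
  ..#.#|.  b5=0 t=2,i=4
  ..#..|.  b4=0 t=1,i=0
  ...##|#  b3=1 t=0,i=6
  ...#.|#  b2=1 t=1,i=16
  ....#|.  b1=0 t=1,i=3
  .....|#  b0=1 t=2,i=12
  bits 10001100001111100001011110001101 = 2352879501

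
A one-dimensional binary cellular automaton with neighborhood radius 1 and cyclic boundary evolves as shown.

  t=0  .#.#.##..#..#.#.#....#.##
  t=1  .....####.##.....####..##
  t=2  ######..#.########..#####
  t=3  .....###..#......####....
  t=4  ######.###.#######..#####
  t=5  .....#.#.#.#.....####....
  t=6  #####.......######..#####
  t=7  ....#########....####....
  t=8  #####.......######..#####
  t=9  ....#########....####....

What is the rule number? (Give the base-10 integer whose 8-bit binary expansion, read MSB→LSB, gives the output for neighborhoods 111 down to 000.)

91

  ### -> .   bit 7 = 0  t=1,i=6
  ##. -> #   bit 6 = 1  t=0,i=6
  #.# -> .   bit 5 = 0  t=0,i=0
  #.. -> #   bit 4 = 1  t=0,i=7
  .## -> #   bit 3 = 1  t=0,i=5
  .#. -> .   bit 2 = 0  t=0,i=1
  ..# -> #   bit 1 = 1  t=0,i=8
  ... -> #   bit 0 = 1  t=0,i=18
  bits 01011011 = 91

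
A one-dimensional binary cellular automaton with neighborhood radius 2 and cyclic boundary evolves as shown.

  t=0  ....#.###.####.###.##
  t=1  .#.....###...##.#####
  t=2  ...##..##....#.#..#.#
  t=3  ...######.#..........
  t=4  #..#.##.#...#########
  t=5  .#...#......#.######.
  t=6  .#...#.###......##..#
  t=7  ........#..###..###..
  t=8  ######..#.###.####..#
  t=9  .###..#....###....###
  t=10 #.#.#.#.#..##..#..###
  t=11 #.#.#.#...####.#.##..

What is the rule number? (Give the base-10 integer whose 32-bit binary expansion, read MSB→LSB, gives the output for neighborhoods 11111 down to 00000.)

2859028689

  nb #####: next=#  (t=1,i=18, bit31=1)
  nb ####.: next=.  (t=0,i=12, bit30=0)
  nb ###.#: next=#  (t=0,i=8, bit29=1)
  nb ###..: next=.  (t=1,i=9, bit28=0)
  nb ##.##: next=#  (t=0,i=9, bit27=1)
  nb ##.#.: next=.  (t=1,i=0, bit26=0)
  nb ##..#: next=#  (t=2,i=5, bit25=1)
  nb ##...: next=.  (t=0,i=0, bit24=0)
  nb #.###: next=.  (t=0,i=6, bit23=0)
  nb #.##.: next=#  (t=0,i=19, bit22=1)
  nb #.#.#: next=#  (t=10,i=2, bit21=1)
  nb #.#..: next=.  (t=1,i=1, bit20=0)
  nb #..##: next=#  (t=2,i=6, bit19=1)
  nb #..#.: next=.  (t=2,i=17, bit18=0)
  nb #...#: next=.  (t=1,i=11, bit17=0)
  nb #....: next=#  (t=0,i=1, bit16=1)
  nb .####: next=.  (t=0,i=11, bit15=0)
  nb .###.: next=#  (t=0,i=7, bit14=1)
  nb .##.#: next=.  (t=1,i=14, bit13=0)
  nb .##..: next=#  (t=0,i=20, bit12=1)
  nb .#.##: next=.  (t=0,i=5, bit11=0)
  nb .#.#.: next=.  (t=2,i=14, bit10=0)
  nb .#..#: next=.  (t=2,i=16, bit9=0)
  nb .#...: next=.  (t=1,i=2, bit8=0)
  nb ..###: next=#  (t=1,i=7, bit7=1)
  nb ..##.: next=#  (t=1,i=13, bit6=1)
  nb ..#.#: next=.  (t=0,i=4, bit5=0)
  nb ..#..: next=#  (t=5,i=1, bit4=1)
  nb ...##: next=.  (t=1,i=6, bit3=0)
  nb ...#.: next=.  (t=0,i=3, bit2=0)
  nb ....#: next=.  (t=0,i=2, bit1=0)
  nb .....: next=#  (t=1,i=4, bit0=1)
  bits 10101010011010010101000011010001 = 2859028689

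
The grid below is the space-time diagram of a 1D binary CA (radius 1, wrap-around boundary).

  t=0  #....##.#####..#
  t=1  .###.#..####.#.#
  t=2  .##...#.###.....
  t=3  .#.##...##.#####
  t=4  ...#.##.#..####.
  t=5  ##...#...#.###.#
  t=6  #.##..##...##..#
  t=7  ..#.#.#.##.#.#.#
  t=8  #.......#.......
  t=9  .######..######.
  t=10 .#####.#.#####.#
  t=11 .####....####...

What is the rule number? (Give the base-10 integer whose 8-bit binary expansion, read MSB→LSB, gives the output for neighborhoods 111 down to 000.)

153

  nb ###: next=#  (t=0,i=9, bit7=1)
  nb ##.: next=.  (t=0,i=0, bit6=0)
  nb #.#: next=.  (t=0,i=7, bit5=0)
  nb #..: next=#  (t=0,i=1, bit4=1)
  nb .##: next=#  (t=0,i=5, bit3=1)
  nb .#.: next=.  (t=1,i=5, bit2=0)
  nb ..#: next=.  (t=0,i=4, bit1=0)
  nb ...: next=#  (t=0,i=2, bit0=1)
  bits 10011001 = 153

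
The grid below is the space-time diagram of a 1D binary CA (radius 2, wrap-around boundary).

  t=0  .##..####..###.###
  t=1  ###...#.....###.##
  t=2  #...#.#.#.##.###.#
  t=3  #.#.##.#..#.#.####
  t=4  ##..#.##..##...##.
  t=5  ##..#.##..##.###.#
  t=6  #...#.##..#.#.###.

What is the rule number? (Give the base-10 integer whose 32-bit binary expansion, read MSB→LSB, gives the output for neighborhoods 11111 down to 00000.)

2891175034

  [31] ##### => #  t=1,i=0
  [30] ####. => .  t=0,i=7
  [29] ###.# => #  t=0,i=13
  [28] ###.. => .  t=0,i=8
  [27] ##.## => #  t=0,i=0
  [26] ##.#. => #  t=3,i=1
  [25] ##..# => .  t=0,i=3
  [24] ##... => .  t=1,i=3
  [23] #.### => .  t=0,i=15
  [22] #.##. => #  t=0,i=1
  [21] #.#.# => .  t=2,i=6
  [20] #.#.. => #  t=3,i=7
  [19] #..## => .  t=0,i=4
  [18] #..#. => .  t=3,i=9
  [17] #...# => #  t=1,i=4
  [16] #.... => #  t=1,i=8
  [15] .#### => #  t=0,i=6
  [14] .###. => #  t=0,i=12
  [13] .##.# => .  t=2,i=11
  [12] .##.. => #  t=0,i=2
  [11] .#.## => .  t=2,i=9
  [10] .#.#. => #  t=2,i=5
  [9] .#..# => .  t=3,i=8
  [8] .#... => .  t=1,i=7
  [7] ..### => .  t=0,i=5
  [6] ..##. => #  t=4,i=10
  [5] ..#.# => #  t=2,i=4
  [4] ..#.. => #  t=1,i=6
  [3] ...## => #  t=1,i=11
  [2] ...#. => .  t=1,i=5
  [1] ....# => #  t=1,i=10
  [0] ..... => .  t=1,i=9
  bits 10101100010100111101010001111010 = 2891175034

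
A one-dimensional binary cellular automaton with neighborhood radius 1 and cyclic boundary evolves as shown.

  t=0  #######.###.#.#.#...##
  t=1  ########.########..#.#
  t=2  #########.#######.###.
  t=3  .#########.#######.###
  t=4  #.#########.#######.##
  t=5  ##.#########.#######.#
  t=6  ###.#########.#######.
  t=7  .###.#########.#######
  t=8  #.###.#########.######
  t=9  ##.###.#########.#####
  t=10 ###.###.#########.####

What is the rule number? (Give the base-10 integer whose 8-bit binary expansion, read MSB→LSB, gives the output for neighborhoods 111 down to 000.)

230

  [7] ### => #  t=0,i=0
  [6] ##. => #  t=0,i=6
  [5] #.# => #  t=0,i=7
  [4] #.. => .  t=0,i=17
  [3] .## => .  t=0,i=8
  [2] .#. => #  t=0,i=12
  [1] ..# => #  t=0,i=19
  [0] ... => .  t=0,i=18
  bits 11100110 = 230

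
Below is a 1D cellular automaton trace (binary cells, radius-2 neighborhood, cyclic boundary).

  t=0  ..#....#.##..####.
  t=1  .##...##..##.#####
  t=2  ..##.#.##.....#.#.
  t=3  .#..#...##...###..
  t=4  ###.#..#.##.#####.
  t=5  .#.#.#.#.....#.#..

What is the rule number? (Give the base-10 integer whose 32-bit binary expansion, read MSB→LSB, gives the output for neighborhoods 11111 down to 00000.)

  ##### -> .   bit 31 = 0  t=1,i=15
  ####. -> #   bit 30 = 1  t=0,i=15
  ###.# -> .   bit 29 = 0  t=1,i=17
  ###.. -> #   bit 28 = 1  t=0,i=16
  ##.## -> .   bit 27 = 0  t=1,i=0
  ##.#. -> #   bit 26 = 1  t=2,i=4
  ##..# -> #   bit 25 = 1  t=0,i=11
  ##... -> #   bit 24 = 1  t=0,i=17
  #.### -> .   bit 23 = 0  t=1,i=13
  #.##. -> .   bit 22 = 0  t=0,i=9
  #.#.# -> .   bit 21 = 0  t=2,i=5
  #.#.. -> .   bit 20 = 0  t=2,i=16
  #..## -> .   bit 19 = 0  t=0,i=12
  #..#. -> .   bit 18 = 0  t=3,i=3
  #...# -> .   bit 17 = 0  t=0,i=0
  #.... -> .   bit 16 = 0  t=0,i=4
  .#### -> #   bit 15 = 1  t=0,i=14
  .###. -> #   bit 14 = 1  t=3,i=14
  .##.# -> .   bit 13 = 0  t=1,i=11
  .##.. -> #   bit 12 = 1  t=0,i=10
  .#.## -> .   bit 11 = 0  t=0,i=8
  .#.#. -> #   bit 10 = 1  t=2,i=15
  .#..# -> #   bit 9 = 1  t=3,i=2
  .#... -> .   bit 8 = 0  t=0,i=3
  ..### -> #   bit 7 = 1  t=0,i=13
  ..##. -> .   bit 6 = 0  t=1,i=6
  ..#.# -> #   bit 5 = 1  t=0,i=7
  ..#.. -> #   bit 4 = 1  t=0,i=2
  ...## -> #   bit 3 = 1  t=1,i=5
  ...#. -> #   bit 2 = 1  t=0,i=1
  ....# -> .   bit 1 = 0  t=0,i=5
  ..... -> .   bit 0 = 0  t=2,i=11
  bits 01010111000000001101011010111100 = 1459672764

1459672764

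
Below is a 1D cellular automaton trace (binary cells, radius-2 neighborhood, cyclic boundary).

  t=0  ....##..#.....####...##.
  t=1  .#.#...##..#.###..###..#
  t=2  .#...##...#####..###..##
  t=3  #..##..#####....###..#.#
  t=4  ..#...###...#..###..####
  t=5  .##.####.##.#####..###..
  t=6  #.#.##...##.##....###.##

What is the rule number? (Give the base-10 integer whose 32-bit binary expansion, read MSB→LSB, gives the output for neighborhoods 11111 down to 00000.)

99543737

  nb #####: next=.  (t=2,i=12, bit31=0)
  nb ####.: next=.  (t=0,i=16, bit30=0)
  nb ###.#: next=.  (t=5,i=7, bit29=0)
  nb ###..: next=.  (t=0,i=17, bit28=0)
  nb ##.##: next=.  (t=5,i=3, bit27=0)
  nb ##.#.: next=#  (t=2,i=0, bit26=1)
  nb ##..#: next=.  (t=0,i=6, bit25=0)
  nb ##...: next=#  (t=0,i=18, bit24=1)
  nb #.###: next=#  (t=1,i=13, bit23=1)
  nb #.##.: next=#  (t=3,i=23, bit22=1)
  nb #.#.#: next=#  (t=1,i=1, bit21=1)
  nb #.#..: next=.  (t=1,i=3, bit20=0)
  nb #..##: next=#  (t=1,i=17, bit19=1)
  nb #..#.: next=#  (t=0,i=7, bit18=1)
  nb #...#: next=#  (t=0,i=19, bit17=1)
  nb #....: next=.  (t=0,i=0, bit16=0)
  nb .####: next=#  (t=0,i=15, bit15=1)
  nb .###.: next=#  (t=1,i=14, bit14=1)
  nb .##.#: next=#  (t=2,i=23, bit13=1)
  nb .##..: next=.  (t=0,i=5, bit12=0)
  nb .#.##: next=#  (t=1,i=12, bit11=1)
  nb .#.#.: next=.  (t=1,i=0, bit10=0)
  nb .#..#: next=#  (t=4,i=13, bit9=1)
  nb .#...: next=.  (t=0,i=9, bit8=0)
  nb ..###: next=#  (t=0,i=14, bit7=1)
  nb ..##.: next=.  (t=0,i=4, bit6=0)
  nb ..#.#: next=#  (t=1,i=11, bit5=1)
  nb ..#..: next=#  (t=0,i=8, bit4=1)
  nb ...##: next=#  (t=0,i=3, bit3=1)
  nb ...#.: next=.  (t=4,i=11, bit2=0)
  nb ....#: next=.  (t=0,i=2, bit1=0)
  nb .....: next=#  (t=0,i=1, bit0=1)
  bits 00000101111011101110101010111001 = 99543737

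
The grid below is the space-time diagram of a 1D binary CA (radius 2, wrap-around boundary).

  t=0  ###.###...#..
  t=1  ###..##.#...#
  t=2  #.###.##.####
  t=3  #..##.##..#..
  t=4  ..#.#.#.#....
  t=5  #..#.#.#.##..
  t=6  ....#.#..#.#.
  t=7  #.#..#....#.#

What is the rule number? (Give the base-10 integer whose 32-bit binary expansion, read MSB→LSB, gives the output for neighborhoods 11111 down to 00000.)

910943626

  [31] ##### => .  t=2,i=11
  [30] ####. => .  t=1,i=1
  [29] ###.# => #  t=0,i=2
  [28] ###.. => #  t=0,i=6
  [27] ##.## => .  t=0,i=3
  [26] ##.#. => #  t=1,i=7
  [25] ##..# => #  t=1,i=3
  [24] ##... => .  t=0,i=7
  [23] #.### => .  t=0,i=4
  [22] #.##. => #  t=2,i=6
  [21] #.#.# => .  t=4,i=4
  [20] #.#.. => .  t=1,i=8
  [19] #..## => #  t=0,i=12
  [18] #..#. => .  t=3,i=9
  [17] #...# => #  t=0,i=8
  [16] #.... => #  t=4,i=10
  [15] .#### => #  t=1,i=0
  [14] .###. => #  t=0,i=1
  [13] .##.# => #  t=1,i=6
  [12] .##.. => .  t=3,i=7
  [11] .#.## => .  t=5,i=8
  [10] .#.#. => #  t=4,i=3
  [9] .#..# => .  t=0,i=11
  [8] .#... => #  t=1,i=9
  [7] ..### => #  t=0,i=0
  [6] ..##. => .  t=1,i=5
  [5] ..#.# => .  t=4,i=2
  [4] ..#.. => .  t=0,i=10
  [3] ...## => #  t=1,i=11
  [2] ...#. => .  t=0,i=9
  [1] ....# => #  t=4,i=0
  [0] ..... => .  t=4,i=11
  bits 00110110010010111110010110001010 = 910943626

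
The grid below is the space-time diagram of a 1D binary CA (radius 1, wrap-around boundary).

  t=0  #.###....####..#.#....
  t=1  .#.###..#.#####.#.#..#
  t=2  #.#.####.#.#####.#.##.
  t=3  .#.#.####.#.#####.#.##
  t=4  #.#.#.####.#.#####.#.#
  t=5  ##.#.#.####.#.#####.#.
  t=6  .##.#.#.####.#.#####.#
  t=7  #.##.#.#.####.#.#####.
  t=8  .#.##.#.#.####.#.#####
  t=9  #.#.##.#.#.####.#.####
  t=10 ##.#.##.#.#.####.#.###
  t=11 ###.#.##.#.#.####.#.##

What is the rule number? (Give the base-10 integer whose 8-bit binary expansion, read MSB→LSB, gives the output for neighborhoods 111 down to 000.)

242

  ###|#  b7=1 t=0,i=3
  ##.|#  b6=1 t=0,i=4
  #.#|#  b5=1 t=0,i=1
  #..|#  b4=1 t=0,i=5
  .##|.  b3=0 t=0,i=2
  .#.|.  b2=0 t=0,i=0
  ..#|#  b1=1 t=0,i=8
  ...|.  b0=0 t=0,i=6
  bits 11110010 = 242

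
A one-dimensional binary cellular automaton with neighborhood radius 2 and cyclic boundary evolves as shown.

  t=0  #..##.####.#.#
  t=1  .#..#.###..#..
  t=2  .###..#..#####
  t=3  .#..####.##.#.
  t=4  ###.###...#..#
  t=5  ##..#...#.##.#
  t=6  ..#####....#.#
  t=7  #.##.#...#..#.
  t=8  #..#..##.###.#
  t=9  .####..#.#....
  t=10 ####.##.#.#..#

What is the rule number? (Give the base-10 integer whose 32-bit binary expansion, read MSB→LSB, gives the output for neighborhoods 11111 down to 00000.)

  nb #####: next=.  (t=2,i=11, bit31=0)
  nb ####.: next=#  (t=0,i=8, bit30=1)
  nb ###.#: next=.  (t=0,i=9, bit29=0)
  nb ###..: next=.  (t=1,i=8, bit28=0)
  nb ##.##: next=.  (t=0,i=5, bit27=0)
  nb ##.#.: next=.  (t=0,i=10, bit26=0)
  nb ##..#: next=#  (t=0,i=1, bit25=1)
  nb ##...: next=.  (t=4,i=7, bit24=0)
  nb #.###: next=#  (t=0,i=6, bit23=1)
  nb #.##.: next=.  (t=0,i=13, bit22=0)
  nb #.#.#: next=#  (t=0,i=11, bit21=1)
  nb #.#..: next=.  (t=3,i=12, bit20=0)
  nb #..##: next=.  (t=0,i=2, bit19=0)
  nb #..#.: next=#  (t=1,i=3, bit18=1)
  nb #...#: next=#  (t=1,i=13, bit17=1)
  nb #....: next=.  (t=6,i=8, bit16=0)
  nb .####: next=#  (t=0,i=7, bit15=1)
  nb .###.: next=.  (t=1,i=7, bit14=0)
  nb .##.#: next=#  (t=0,i=4, bit13=1)
  nb .##..: next=.  (t=0,i=0, bit12=0)
  nb .#.##: next=.  (t=0,i=12, bit11=0)
  nb .#.#.: next=#  (t=6,i=12, bit10=1)
  nb .#..#: next=#  (t=1,i=2, bit9=1)
  nb .#...: next=#  (t=1,i=12, bit8=1)
  nb ..###: next=#  (t=2,i=9, bit7=1)
  nb ..##.: next=.  (t=0,i=3, bit6=0)
  nb ..#.#: next=.  (t=1,i=4, bit5=0)
  nb ..#..: next=#  (t=1,i=1, bit4=1)
  nb ...##: next=#  (t=9,i=0, bit3=1)
  nb ...#.: next=.  (t=1,i=0, bit2=0)
  nb ....#: next=#  (t=6,i=9, bit1=1)
  nb .....: next=.  (t=9,i=12, bit0=0)
  bits 01000010101001101010011110011010 = 1118218138

1118218138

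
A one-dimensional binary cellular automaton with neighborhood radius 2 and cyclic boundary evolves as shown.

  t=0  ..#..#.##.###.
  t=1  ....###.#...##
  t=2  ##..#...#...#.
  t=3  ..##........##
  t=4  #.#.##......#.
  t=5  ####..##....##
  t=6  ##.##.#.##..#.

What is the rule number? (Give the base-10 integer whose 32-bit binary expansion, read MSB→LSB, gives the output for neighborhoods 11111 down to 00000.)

  nb #####: next=#  (t=5,i=0, bit31=1)
  nb ####.: next=.  (t=5,i=2, bit30=0)
  nb ###.#: next=.  (t=1,i=6, bit29=0)
  nb ###..: next=#  (t=0,i=12, bit28=1)
  nb ##.##: next=.  (t=0,i=9, bit27=0)
  nb ##.#.: next=.  (t=1,i=7, bit26=0)
  nb ##..#: next=#  (t=2,i=2, bit25=1)
  nb ##...: next=#  (t=0,i=13, bit24=1)
  nb #.###: next=.  (t=0,i=10, bit23=0)
  nb #.##.: next=.  (t=0,i=7, bit22=0)
  nb #.#.#: next=#  (t=4,i=0, bit21=1)
  nb #.#..: next=#  (t=1,i=8, bit20=1)
  nb #..##: next=.  (t=3,i=1, bit19=0)
  nb #..#.: next=#  (t=0,i=4, bit18=1)
  nb #...#: next=.  (t=0,i=0, bit17=0)
  nb #....: next=#  (t=1,i=1, bit16=1)
  nb .####: next=.  (t=5,i=13, bit15=0)
  nb .###.: next=.  (t=0,i=11, bit14=0)
  nb .##.#: next=#  (t=0,i=8, bit13=1)
  nb .##..: next=.  (t=1,i=13, bit12=0)
  nb .#.##: next=#  (t=0,i=6, bit11=1)
  nb .#.#.: next=#  (t=4,i=1, bit10=1)
  nb .#..#: next=.  (t=0,i=3, bit9=0)
  nb .#...: next=.  (t=1,i=9, bit8=0)
  nb ..###: next=#  (t=1,i=4, bit7=1)
  nb ..##.: next=#  (t=1,i=12, bit6=1)
  nb ..#.#: next=#  (t=0,i=5, bit5=1)
  nb ..#..: next=.  (t=0,i=2, bit4=0)
  nb ...##: next=.  (t=1,i=3, bit3=0)
  nb ...#.: next=.  (t=0,i=1, bit2=0)
  nb ....#: next=.  (t=1,i=2, bit1=0)
  nb .....: next=.  (t=3,i=6, bit0=0)
  bits 10010011001101010010110011100000 = 2469735648

2469735648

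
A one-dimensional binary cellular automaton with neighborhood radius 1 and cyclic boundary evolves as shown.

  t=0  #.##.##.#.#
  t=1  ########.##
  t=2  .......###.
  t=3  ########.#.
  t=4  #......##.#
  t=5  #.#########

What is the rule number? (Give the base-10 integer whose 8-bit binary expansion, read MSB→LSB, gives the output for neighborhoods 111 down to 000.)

107

  nb ###: next=.  (t=1,i=0, bit7=0)
  nb ##.: next=#  (t=0,i=0, bit6=1)
  nb #.#: next=#  (t=0,i=1, bit5=1)
  nb #..: next=.  (t=2,i=10, bit4=0)
  nb .##: next=#  (t=0,i=2, bit3=1)
  nb .#.: next=.  (t=0,i=8, bit2=0)
  nb ..#: next=#  (t=2,i=6, bit1=1)
  nb ...: next=#  (t=2,i=0, bit0=1)
  bits 01101011 = 107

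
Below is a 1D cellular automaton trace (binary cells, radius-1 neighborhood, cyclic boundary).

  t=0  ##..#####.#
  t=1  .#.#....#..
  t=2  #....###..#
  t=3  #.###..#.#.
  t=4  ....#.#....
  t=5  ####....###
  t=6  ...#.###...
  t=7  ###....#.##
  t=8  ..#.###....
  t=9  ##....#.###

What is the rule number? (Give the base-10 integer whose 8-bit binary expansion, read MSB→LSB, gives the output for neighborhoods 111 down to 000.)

67

  ###|.  b7=0 t=0,i=0
  ##.|#  b6=1 t=0,i=1
  #.#|.  b5=0 t=0,i=9
  #..|.  b4=0 t=0,i=2
  .##|.  b3=0 t=0,i=4
  .#.|.  b2=0 t=1,i=1
  ..#|#  b1=1 t=0,i=3
  ...|#  b0=1 t=1,i=5
  bits 01000011 = 67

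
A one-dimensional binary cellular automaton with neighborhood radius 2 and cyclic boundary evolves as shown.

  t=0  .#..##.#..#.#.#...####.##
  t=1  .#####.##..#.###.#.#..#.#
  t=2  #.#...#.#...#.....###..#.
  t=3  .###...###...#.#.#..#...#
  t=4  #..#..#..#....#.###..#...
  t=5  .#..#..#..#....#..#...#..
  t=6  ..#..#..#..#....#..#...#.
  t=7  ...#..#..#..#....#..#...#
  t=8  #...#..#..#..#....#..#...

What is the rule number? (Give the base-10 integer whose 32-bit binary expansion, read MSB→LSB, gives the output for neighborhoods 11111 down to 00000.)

  ##### -> .   bit 31 = 0  t=1,i=3
  ####. -> .   bit 30 = 0  t=0,i=20
  ###.# -> .   bit 29 = 0  t=0,i=21
  ###.. -> #   bit 28 = 1  t=2,i=20
  ##.## -> #   bit 27 = 1  t=0,i=22
  ##.#. -> .   bit 26 = 0  t=0,i=0
  ##..# -> .   bit 25 = 0  t=1,i=9
  ##... -> .   bit 24 = 0  t=3,i=4
  #.### -> .   bit 23 = 0  t=1,i=1
  #.##. -> .   bit 22 = 0  t=0,i=23
  #.#.# -> .   bit 21 = 0  t=0,i=12
  #.#.. -> #   bit 20 = 1  t=0,i=1
  #..## -> #   bit 19 = 1  t=0,i=3
  #..#. -> .   bit 18 = 0  t=0,i=9
  #...# -> .   bit 17 = 0  t=0,i=16
  #.... -> .   bit 16 = 0  t=2,i=14
  .#### -> #   bit 15 = 1  t=0,i=19
  .###. -> .   bit 14 = 0  t=1,i=14
  .##.# -> #   bit 13 = 1  t=0,i=5
  .##.. -> #   bit 12 = 1  t=1,i=8
  .#.## -> #   bit 11 = 1  t=1,i=0
  .#.#. -> #   bit 10 = 1  t=0,i=11
  .#..# -> #   bit 9 = 1  t=0,i=2
  .#... -> #   bit 8 = 1  t=0,i=15
  ..### -> .   bit 7 = 0  t=0,i=18
  ..##. -> #   bit 6 = 1  t=0,i=4
  ..#.# -> .   bit 5 = 0  t=0,i=10
  ..#.. -> .   bit 4 = 0  t=2,i=12
  ...## -> #   bit 3 = 1  t=0,i=17
  ...#. -> .   bit 2 = 0  t=2,i=5
  ....# -> .   bit 1 = 0  t=2,i=16
  ..... -> #   bit 0 = 1  t=2,i=15
  bits 00011000000110001011111101001001 = 404275017

404275017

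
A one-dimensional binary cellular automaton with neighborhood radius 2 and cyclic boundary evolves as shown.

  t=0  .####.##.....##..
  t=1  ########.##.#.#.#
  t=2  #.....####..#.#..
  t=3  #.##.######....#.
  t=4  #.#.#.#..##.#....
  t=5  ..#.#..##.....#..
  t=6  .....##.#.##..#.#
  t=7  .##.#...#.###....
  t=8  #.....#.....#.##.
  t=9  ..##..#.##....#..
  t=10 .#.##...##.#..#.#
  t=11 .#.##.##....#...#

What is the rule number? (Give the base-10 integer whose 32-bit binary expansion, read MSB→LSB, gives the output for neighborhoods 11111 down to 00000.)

  #####|.  b31=0 t=1,i=1
  ####.|#  b30=1 t=0,i=3
  ###.#|#  b29=1 t=0,i=4
  ###..|#  b28=1 t=2,i=9
  ##.##|#  b27=1 t=0,i=5
  ##.#.|.  b26=0 t=1,i=11
  ##..#|#  b25=1 t=2,i=10
  ##...|.  b24=0 t=0,i=8
  #.###|.  b23=0 t=1,i=16
  #.##.|#  b22=1 t=0,i=6
  #.#.#|#  b21=1 t=1,i=12
  #.#..|.  b20=0 t=2,i=14
  #..##|#  b19=1 t=4,i=8
  #..#.|.  b18=0 t=2,i=11
  #...#|#  b17=1 t=0,i=16
  #....|#  b16=1 t=0,i=9
  .####|#  b15=1 t=0,i=2
  .###.|.  b14=0 t=7,i=11
  .##.#|.  b13=0 t=1,i=10
  .##..|#  b12=1 t=0,i=7
  .#.##|.  b11=0 t=1,i=15
  .#.#.|.  b10=0 t=1,i=13
  .#..#|#  b9=1 t=2,i=15
  .#...|.  b8=0 t=2,i=1
  ..###|#  b7=1 t=0,i=1
  ..##.|.  b6=0 t=0,i=13
  ..#.#|.  b5=0 t=2,i=12
  ..#..|#  b4=1 t=2,i=0
  ...##|#  b3=1 t=0,i=0
  ...#.|.  b2=0 t=3,i=14
  ....#|.  b1=0 t=0,i=11
  .....|#  b0=1 t=0,i=10
  bits 01111010011010111001001010011001 = 2053870233

2053870233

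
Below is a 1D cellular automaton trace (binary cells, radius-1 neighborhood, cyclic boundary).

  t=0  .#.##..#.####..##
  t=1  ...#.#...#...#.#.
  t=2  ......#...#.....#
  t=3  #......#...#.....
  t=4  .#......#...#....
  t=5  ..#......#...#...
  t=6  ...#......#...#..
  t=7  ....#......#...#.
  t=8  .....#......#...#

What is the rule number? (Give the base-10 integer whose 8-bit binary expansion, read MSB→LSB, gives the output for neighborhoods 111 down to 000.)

  nb ###: next=.  (t=0,i=10, bit7=0)
  nb ##.: next=.  (t=0,i=4, bit6=0)
  nb #.#: next=.  (t=0,i=0, bit5=0)
  nb #..: next=#  (t=0,i=5, bit4=1)
  nb .##: next=#  (t=0,i=3, bit3=1)
  nb .#.: next=.  (t=0,i=1, bit2=0)
  nb ..#: next=.  (t=0,i=6, bit1=0)
  nb ...: next=.  (t=1,i=0, bit0=0)
  bits 00011000 = 24

24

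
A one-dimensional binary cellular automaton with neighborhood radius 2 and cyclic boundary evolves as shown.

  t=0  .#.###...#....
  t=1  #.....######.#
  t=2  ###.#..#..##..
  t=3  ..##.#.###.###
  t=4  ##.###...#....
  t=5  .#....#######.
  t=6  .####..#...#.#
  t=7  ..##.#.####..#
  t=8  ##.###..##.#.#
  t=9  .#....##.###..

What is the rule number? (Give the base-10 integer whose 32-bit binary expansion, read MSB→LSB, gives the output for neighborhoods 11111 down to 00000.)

1730917142

  ##### -> .   bit 31 = 0  t=1,i=8
  ####. -> #   bit 30 = 1  t=1,i=10
  ###.# -> #   bit 29 = 1  t=1,i=11
  ###.. -> .   bit 28 = 0  t=0,i=5
  ##.## -> .   bit 27 = 0  t=1,i=12
  ##.#. -> #   bit 26 = 1  t=2,i=3
  ##..# -> #   bit 25 = 1  t=2,i=12
  ##... -> #   bit 24 = 1  t=0,i=6
  #.### -> .   bit 23 = 0  t=0,i=3
  #.##. -> .   bit 22 = 0  t=1,i=13
  #.#.# -> #   bit 21 = 1  t=3,i=5
  #.#.. -> .   bit 20 = 0  t=2,i=4
  #..## -> #   bit 19 = 1  t=2,i=9
  #..#. -> .   bit 18 = 0  t=2,i=6
  #...# -> #   bit 17 = 1  t=0,i=7
  #.... -> #   bit 16 = 1  t=0,i=11
  .#### -> #   bit 15 = 1  t=1,i=7
  .###. -> .   bit 14 = 0  t=0,i=4
  .##.# -> #   bit 13 = 1  t=3,i=3
  .##.. -> #   bit 12 = 1  t=1,i=0
  .#.## -> .   bit 11 = 0  t=0,i=2
  .#.#. -> .   bit 10 = 0  t=6,i=12
  .#..# -> #   bit 9 = 1  t=2,i=5
  .#... -> #   bit 8 = 1  t=0,i=10
  ..### -> .   bit 7 = 0  t=1,i=6
  ..##. -> .   bit 6 = 0  t=2,i=10
  ..#.# -> .   bit 5 = 0  t=0,i=1
  ..#.. -> #   bit 4 = 1  t=0,i=9
  ...## -> .   bit 3 = 0  t=1,i=5
  ...#. -> #   bit 2 = 1  t=0,i=0
  ....# -> #   bit 1 = 1  t=0,i=13
  ..... -> .   bit 0 = 0  t=0,i=12
  bits 01100111001010111011001100010110 = 1730917142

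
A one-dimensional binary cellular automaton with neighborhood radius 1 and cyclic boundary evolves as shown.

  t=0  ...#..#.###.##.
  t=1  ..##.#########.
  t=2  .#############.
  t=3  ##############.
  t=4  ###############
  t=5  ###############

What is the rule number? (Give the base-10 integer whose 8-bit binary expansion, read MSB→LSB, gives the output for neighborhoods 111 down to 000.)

  nb ###: next=#  (t=0,i=9, bit7=1)
  nb ##.: next=#  (t=0,i=10, bit6=1)
  nb #.#: next=#  (t=0,i=7, bit5=1)
  nb #..: next=.  (t=0,i=4, bit4=0)
  nb .##: next=#  (t=0,i=8, bit3=1)
  nb .#.: next=#  (t=0,i=3, bit2=1)
  nb ..#: next=#  (t=0,i=2, bit1=1)
  nb ...: next=.  (t=0,i=0, bit0=0)
  bits 11101110 = 238

238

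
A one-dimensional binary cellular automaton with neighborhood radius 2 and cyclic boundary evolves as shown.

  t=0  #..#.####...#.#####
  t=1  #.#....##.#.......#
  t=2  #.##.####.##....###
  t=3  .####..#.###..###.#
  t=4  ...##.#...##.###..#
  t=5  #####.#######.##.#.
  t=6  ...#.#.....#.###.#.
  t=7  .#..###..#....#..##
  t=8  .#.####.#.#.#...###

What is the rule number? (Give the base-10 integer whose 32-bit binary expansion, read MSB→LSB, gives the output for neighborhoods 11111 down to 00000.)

1484682698

  [31] ##### => .  t=0,i=16
  [30] ####. => #  t=0,i=7
  [29] ###.# => .  t=2,i=0
  [28] ###.. => #  t=0,i=0
  [27] ##.## => #  t=2,i=1
  [26] ##.#. => .  t=1,i=1
  [25] ##..# => .  t=0,i=1
  [24] ##... => .  t=0,i=9
  [23] #.### => .  t=0,i=5
  [22] #.##. => #  t=2,i=2
  [21] #.#.# => #  t=3,i=18
  [20] #.#.. => #  t=1,i=2
  [19] #..## => #  t=3,i=13
  [18] #..#. => #  t=0,i=2
  [17] #...# => #  t=0,i=10
  [16] #.... => .  t=1,i=4
  [15] .#### => .  t=0,i=6
  [14] .###. => #  t=3,i=10
  [13] .##.# => #  t=1,i=0
  [12] .##.. => #  t=2,i=11
  [11] .#.## => .  t=0,i=4
  [10] .#.#. => #  t=6,i=4
  [9] .#..# => .  t=7,i=2
  [8] .#... => #  t=1,i=3
  [7] ..### => #  t=2,i=16
  [6] ..##. => #  t=1,i=7
  [5] ..#.# => .  t=0,i=3
  [4] ..#.. => .  t=4,i=18
  [3] ...## => #  t=1,i=6
  [2] ...#. => .  t=0,i=11
  [1] ....# => #  t=1,i=5
  [0] ..... => .  t=1,i=13
  bits 01011000011111100111010111001010 = 1484682698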